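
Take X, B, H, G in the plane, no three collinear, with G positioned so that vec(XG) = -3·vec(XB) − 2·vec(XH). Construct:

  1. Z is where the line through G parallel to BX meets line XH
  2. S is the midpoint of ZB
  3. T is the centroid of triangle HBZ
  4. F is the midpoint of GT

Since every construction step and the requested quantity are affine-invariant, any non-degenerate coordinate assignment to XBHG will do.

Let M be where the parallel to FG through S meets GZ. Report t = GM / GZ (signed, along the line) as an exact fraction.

Set X = (0, 0), B = (1, 0), H = (0, 1), G = (-3, -2); any affine frame gives the same invariant.
1. Z is where the line through G parallel to BX meets line XH ⇒ Z = (0, -2)
2. S is the midpoint of ZB ⇒ S = (1/2, -1)
3. T is the centroid of triangle HBZ ⇒ T = (1/3, -1/3)
4. F is the midpoint of GT ⇒ F = (-4/3, -7/6)
through S parallel to FG: direction (-5/3, -5/6); meets GZ at M = (-3/2, -2)
M = G + t·(Z−G) with t = 1/2

t = 1/2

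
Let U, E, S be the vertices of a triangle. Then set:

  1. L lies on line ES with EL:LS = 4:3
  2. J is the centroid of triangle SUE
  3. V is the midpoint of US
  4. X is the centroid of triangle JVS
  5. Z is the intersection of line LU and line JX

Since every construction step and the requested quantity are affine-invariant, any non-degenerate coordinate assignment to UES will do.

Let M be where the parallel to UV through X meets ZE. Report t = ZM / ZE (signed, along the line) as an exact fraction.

Set U = (0, 0), E = (1, 0), S = (0, 1); any affine frame gives the same invariant.
1. L lies on line ES with EL:LS = 4:3 ⇒ L = (3/7, 4/7)
2. J is the centroid of triangle SUE ⇒ J = (1/3, 1/3)
3. V is the midpoint of US ⇒ V = (0, 1/2)
4. X is the centroid of triangle JVS ⇒ X = (1/9, 11/18)
5. Z is the intersection of line LU and line JX ⇒ Z = (9/31, 12/31)
through X parallel to UV: direction (0, 1/2); meets ZE at M = (1/9, 16/33)
M = Z + t·(E−Z) with t = -25/99

t = -25/99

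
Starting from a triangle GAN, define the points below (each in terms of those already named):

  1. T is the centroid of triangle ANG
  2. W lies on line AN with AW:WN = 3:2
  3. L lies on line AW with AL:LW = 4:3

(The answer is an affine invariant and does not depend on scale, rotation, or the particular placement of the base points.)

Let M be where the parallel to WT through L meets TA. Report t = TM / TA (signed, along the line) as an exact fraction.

t = 3/7

Work in coordinates with G = (0, 0), A = (1, 0), N = (0, 1).
1. T is the centroid of triangle ANG ⇒ T = (1/3, 1/3)
2. W lies on line AN with AW:WN = 3:2 ⇒ W = (2/5, 3/5)
3. L lies on line AW with AL:LW = 4:3 ⇒ L = (23/35, 12/35)
through L parallel to WT: direction (-1/15, -4/15); meets TA at M = (13/21, 4/21)
M = T + t·(A−T) with t = 3/7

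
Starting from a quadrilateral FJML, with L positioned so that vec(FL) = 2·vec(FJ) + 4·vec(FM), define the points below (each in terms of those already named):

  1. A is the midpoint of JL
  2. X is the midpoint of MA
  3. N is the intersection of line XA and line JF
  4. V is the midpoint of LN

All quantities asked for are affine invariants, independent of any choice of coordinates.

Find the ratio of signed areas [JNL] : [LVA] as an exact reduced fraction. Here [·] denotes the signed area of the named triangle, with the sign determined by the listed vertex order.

[JNL]:[LVA] = -4

Set F = (0, 0), J = (1, 0), M = (0, 1), L = (2, 4); any affine frame gives the same invariant.
1. A is the midpoint of JL ⇒ A = (3/2, 2)
2. X is the midpoint of MA ⇒ X = (3/4, 3/2)
3. N is the intersection of line XA and line JF ⇒ N = (-3/2, 0)
4. V is the midpoint of LN ⇒ V = (1/4, 2)
2·[JNL] = -10, 2·[LVA] = 5/2
[JNL]:[LVA] = -10:5/2 = -4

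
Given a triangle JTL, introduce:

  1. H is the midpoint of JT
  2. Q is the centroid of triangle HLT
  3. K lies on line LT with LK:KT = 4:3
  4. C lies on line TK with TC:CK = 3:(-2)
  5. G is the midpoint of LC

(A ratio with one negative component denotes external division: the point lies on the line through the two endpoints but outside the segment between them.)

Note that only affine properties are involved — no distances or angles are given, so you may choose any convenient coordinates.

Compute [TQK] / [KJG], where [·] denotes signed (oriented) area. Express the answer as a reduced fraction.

Assign J = (0, 0), T = (1, 0), L = (0, 1) — the answer is frame-independent, so this choice is without loss of generality.
1. H is the midpoint of JT ⇒ H = (1/2, 0)
2. Q is the centroid of triangle HLT ⇒ Q = (1/2, 1/3)
3. K lies on line LT with LK:KT = 4:3 ⇒ K = (4/7, 3/7)
4. C lies on line TK with TC:CK = 3:(-2) ⇒ C = (-2/7, 9/7)
5. G is the midpoint of LC ⇒ G = (-1/7, 8/7)
2·[TQK] = -1/14, 2·[KJG] = -5/7
[TQK]:[KJG] = -1/14:-5/7 = 1/10

[TQK]:[KJG] = 1/10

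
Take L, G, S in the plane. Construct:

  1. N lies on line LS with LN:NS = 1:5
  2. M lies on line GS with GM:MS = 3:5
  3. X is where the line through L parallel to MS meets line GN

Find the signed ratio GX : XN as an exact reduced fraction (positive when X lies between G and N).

GX:XN = -6

Choose coordinates L = (0, 0), G = (1, 0), S = (0, 1).
1. N lies on line LS with LN:NS = 1:5 ⇒ N = (0, 1/6)
2. M lies on line GS with GM:MS = 3:5 ⇒ M = (5/8, 3/8)
3. X is where the line through L parallel to MS meets line GN ⇒ X = (-1/5, 1/5)
X = G + t·(N−G) with t = 6/5, so GX:XN = t:(1−t) = 6/5:-1/5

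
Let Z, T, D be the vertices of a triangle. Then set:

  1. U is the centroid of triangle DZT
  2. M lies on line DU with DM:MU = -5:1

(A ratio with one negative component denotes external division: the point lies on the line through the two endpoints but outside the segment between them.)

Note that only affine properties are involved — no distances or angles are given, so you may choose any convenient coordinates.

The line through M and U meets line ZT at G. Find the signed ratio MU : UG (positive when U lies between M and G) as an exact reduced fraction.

Set Z = (0, 0), T = (1, 0), D = (0, 1); any affine frame gives the same invariant.
1. U is the centroid of triangle DZT ⇒ U = (1/3, 1/3)
2. M lies on line DU with DM:MU = -5:1 ⇒ M = (5/12, 1/6)
line MU meets ZT at G = (1/2, 0)
U = M + t·(G−M) with t = -1, so MU:UG = -1:2

MU:UG = -1/2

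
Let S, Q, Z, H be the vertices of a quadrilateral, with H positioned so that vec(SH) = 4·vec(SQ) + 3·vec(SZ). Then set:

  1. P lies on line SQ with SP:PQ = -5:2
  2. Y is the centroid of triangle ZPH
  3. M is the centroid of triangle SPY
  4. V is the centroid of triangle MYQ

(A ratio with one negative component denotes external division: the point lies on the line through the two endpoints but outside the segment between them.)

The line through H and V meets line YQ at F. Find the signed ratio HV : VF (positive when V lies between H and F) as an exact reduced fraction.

HV:VF = -28

Work in coordinates with S = (0, 0), Q = (1, 0), Z = (0, 1), H = (4, 3).
1. P lies on line SQ with SP:PQ = -5:2 ⇒ P = (5/3, 0)
2. Y is the centroid of triangle ZPH ⇒ Y = (17/9, 4/3)
3. M is the centroid of triangle SPY ⇒ M = (32/27, 4/9)
4. V is the centroid of triangle MYQ ⇒ V = (110/81, 16/27)
line HV meets YQ at F = (61/42, 19/28)
V = H + t·(F−H) with t = 28/27, so HV:VF = 28/27:-1/27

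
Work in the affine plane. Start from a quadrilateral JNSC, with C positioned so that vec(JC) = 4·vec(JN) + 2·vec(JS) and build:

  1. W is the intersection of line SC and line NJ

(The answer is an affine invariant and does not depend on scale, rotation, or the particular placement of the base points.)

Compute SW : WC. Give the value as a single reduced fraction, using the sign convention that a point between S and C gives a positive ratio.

SW:WC = -1/2

Assign J = (0, 0), N = (1, 0), S = (0, 1), C = (4, 2) — the answer is frame-independent, so this choice is without loss of generality.
1. W is the intersection of line SC and line NJ ⇒ W = (-4, 0)
W = S + t·(C−S) with t = -1, so SW:WC = t:(1−t) = -1:2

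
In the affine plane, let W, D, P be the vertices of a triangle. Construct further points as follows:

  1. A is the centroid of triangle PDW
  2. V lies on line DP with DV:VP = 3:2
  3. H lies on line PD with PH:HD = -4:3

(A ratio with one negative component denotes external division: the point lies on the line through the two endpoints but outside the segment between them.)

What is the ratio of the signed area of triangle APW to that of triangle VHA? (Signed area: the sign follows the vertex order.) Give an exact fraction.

[APW]:[VHA] = -5/18

Assign W = (0, 0), D = (1, 0), P = (0, 1) — the answer is frame-independent, so this choice is without loss of generality.
1. A is the centroid of triangle PDW ⇒ A = (1/3, 1/3)
2. V lies on line DP with DV:VP = 3:2 ⇒ V = (2/5, 3/5)
3. H lies on line PD with PH:HD = -4:3 ⇒ H = (4, -3)
2·[APW] = 1/3, 2·[VHA] = -6/5
[APW]:[VHA] = 1/3:-6/5 = -5/18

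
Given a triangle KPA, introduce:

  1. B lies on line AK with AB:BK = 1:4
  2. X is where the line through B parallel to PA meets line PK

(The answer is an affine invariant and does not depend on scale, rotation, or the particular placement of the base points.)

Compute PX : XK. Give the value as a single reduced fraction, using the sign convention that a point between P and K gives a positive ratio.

PX:XK = 1/4

Choose coordinates K = (0, 0), P = (1, 0), A = (0, 1).
1. B lies on line AK with AB:BK = 1:4 ⇒ B = (0, 4/5)
2. X is where the line through B parallel to PA meets line PK ⇒ X = (4/5, 0)
X = P + t·(K−P) with t = 1/5, so PX:XK = t:(1−t) = 1/5:4/5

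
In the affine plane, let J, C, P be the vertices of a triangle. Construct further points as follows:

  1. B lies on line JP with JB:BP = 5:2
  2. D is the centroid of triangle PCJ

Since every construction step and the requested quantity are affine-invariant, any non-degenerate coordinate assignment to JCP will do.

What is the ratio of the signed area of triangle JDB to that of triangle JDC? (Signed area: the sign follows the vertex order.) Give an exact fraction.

[JDB]:[JDC] = -5/7

Choose coordinates J = (0, 0), C = (1, 0), P = (0, 1).
1. B lies on line JP with JB:BP = 5:2 ⇒ B = (0, 5/7)
2. D is the centroid of triangle PCJ ⇒ D = (1/3, 1/3)
2·[JDB] = 5/21, 2·[JDC] = -1/3
[JDB]:[JDC] = 5/21:-1/3 = -5/7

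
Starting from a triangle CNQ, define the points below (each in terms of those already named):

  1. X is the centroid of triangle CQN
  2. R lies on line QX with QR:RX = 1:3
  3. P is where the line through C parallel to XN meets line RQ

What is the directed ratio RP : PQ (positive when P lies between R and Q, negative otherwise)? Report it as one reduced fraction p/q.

RP:PQ = -7/8

Set C = (0, 0), N = (1, 0), Q = (0, 1); any affine frame gives the same invariant.
1. X is the centroid of triangle CQN ⇒ X = (1/3, 1/3)
2. R lies on line QX with QR:RX = 1:3 ⇒ R = (1/12, 5/6)
3. P is where the line through C parallel to XN meets line RQ ⇒ P = (2/3, -1/3)
P = R + t·(Q−R) with t = -7, so RP:PQ = t:(1−t) = -7:8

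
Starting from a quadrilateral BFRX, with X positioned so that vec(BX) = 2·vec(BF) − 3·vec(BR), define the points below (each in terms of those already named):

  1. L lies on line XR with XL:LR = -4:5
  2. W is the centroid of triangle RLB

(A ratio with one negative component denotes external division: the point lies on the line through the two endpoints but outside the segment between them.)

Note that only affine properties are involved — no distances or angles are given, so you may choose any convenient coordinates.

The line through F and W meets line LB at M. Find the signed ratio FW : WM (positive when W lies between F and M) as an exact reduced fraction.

FW:WM = 47/10

Choose coordinates B = (0, 0), F = (1, 0), R = (0, 1), X = (2, -3).
1. L lies on line XR with XL:LR = -4:5 ⇒ L = (10, -19)
2. W is the centroid of triangle RLB ⇒ W = (10/3, -6)
line FW meets LB at M = (180/47, -342/47)
W = F + t·(M−F) with t = 47/57, so FW:WM = 47/57:10/57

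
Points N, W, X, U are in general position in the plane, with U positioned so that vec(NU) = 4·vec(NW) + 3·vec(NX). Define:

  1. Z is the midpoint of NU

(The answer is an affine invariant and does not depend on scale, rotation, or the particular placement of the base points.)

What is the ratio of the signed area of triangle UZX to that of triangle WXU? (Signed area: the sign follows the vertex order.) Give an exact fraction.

Set N = (0, 0), W = (1, 0), X = (0, 1), U = (4, 3); any affine frame gives the same invariant.
1. Z is the midpoint of NU ⇒ Z = (2, 3/2)
2·[UZX] = -2, 2·[WXU] = -6
[UZX]:[WXU] = -2:-6 = 1/3

[UZX]:[WXU] = 1/3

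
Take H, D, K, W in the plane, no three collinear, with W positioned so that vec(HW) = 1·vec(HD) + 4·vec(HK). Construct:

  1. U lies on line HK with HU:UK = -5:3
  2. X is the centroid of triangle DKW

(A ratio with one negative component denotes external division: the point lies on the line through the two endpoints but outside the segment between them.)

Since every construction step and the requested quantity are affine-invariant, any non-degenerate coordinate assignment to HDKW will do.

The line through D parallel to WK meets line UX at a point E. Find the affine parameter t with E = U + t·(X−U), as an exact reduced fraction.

Assign H = (0, 0), D = (1, 0), K = (0, 1), W = (1, 4) — the answer is frame-independent, so this choice is without loss of generality.
1. U lies on line HK with HU:UK = -5:3 ⇒ U = (0, 5/2)
2. X is the centroid of triangle DKW ⇒ X = (2/3, 5/3)
through D parallel to WK: direction (-1, -3); meets UX at E = (22/17, 15/17)
E = U + t·(X−U) with t = 33/17

t = 33/17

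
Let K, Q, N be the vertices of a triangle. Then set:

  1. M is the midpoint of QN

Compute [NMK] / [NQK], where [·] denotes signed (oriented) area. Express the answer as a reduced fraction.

Assign K = (0, 0), Q = (1, 0), N = (0, 1) — the answer is frame-independent, so this choice is without loss of generality.
1. M is the midpoint of QN ⇒ M = (1/2, 1/2)
2·[NMK] = -1/2, 2·[NQK] = -1
[NMK]:[NQK] = -1/2:-1 = 1/2

[NMK]:[NQK] = 1/2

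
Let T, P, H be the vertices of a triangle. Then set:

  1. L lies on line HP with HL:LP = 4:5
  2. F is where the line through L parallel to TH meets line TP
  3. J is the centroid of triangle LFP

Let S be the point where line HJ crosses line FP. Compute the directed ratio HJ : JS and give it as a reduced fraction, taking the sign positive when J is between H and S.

Assign T = (0, 0), P = (1, 0), H = (0, 1) — the answer is frame-independent, so this choice is without loss of generality.
1. L lies on line HP with HL:LP = 4:5 ⇒ L = (4/9, 5/9)
2. F is where the line through L parallel to TH meets line TP ⇒ F = (4/9, 0)
3. J is the centroid of triangle LFP ⇒ J = (17/27, 5/27)
line HJ meets FP at S = (17/22, 0)
J = H + t·(S−H) with t = 22/27, so HJ:JS = 22/27:5/27

HJ:JS = 22/5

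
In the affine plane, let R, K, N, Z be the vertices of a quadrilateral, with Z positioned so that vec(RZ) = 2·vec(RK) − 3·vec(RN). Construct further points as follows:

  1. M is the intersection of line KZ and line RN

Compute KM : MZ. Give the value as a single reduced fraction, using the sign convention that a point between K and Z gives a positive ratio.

KM:MZ = -1/2

Work in coordinates with R = (0, 0), K = (1, 0), N = (0, 1), Z = (2, -3).
1. M is the intersection of line KZ and line RN ⇒ M = (0, 3)
M = K + t·(Z−K) with t = -1, so KM:MZ = t:(1−t) = -1:2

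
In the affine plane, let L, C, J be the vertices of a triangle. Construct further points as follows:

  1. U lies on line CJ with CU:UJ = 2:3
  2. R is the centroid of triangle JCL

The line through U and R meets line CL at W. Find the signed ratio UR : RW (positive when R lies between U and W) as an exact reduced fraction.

UR:RW = 1/5

Choose coordinates L = (0, 0), C = (1, 0), J = (0, 1).
1. U lies on line CJ with CU:UJ = 2:3 ⇒ U = (3/5, 2/5)
2. R is the centroid of triangle JCL ⇒ R = (1/3, 1/3)
line UR meets CL at W = (-1, 0)
R = U + t·(W−U) with t = 1/6, so UR:RW = 1/6:5/6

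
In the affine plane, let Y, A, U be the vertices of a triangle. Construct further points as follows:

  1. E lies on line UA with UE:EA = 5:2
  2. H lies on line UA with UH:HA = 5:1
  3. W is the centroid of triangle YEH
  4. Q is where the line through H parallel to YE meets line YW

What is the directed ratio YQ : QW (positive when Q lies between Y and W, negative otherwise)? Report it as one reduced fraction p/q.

YQ:QW = -3/2

Set Y = (0, 0), A = (1, 0), U = (0, 1); any affine frame gives the same invariant.
1. E lies on line UA with UE:EA = 5:2 ⇒ E = (5/7, 2/7)
2. H lies on line UA with UH:HA = 5:1 ⇒ H = (5/6, 1/6)
3. W is the centroid of triangle YEH ⇒ W = (65/126, 19/126)
4. Q is where the line through H parallel to YE meets line YW ⇒ Q = (65/42, 19/42)
Q = Y + t·(W−Y) with t = 3, so YQ:QW = t:(1−t) = 3:-2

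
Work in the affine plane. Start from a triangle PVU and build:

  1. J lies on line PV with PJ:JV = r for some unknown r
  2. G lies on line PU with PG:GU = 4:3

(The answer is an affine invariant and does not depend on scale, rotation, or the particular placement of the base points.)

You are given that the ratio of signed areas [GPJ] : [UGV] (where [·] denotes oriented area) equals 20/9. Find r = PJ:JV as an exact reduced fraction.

Set P = (0, 0), V = (1, 0), U = (0, 1); any affine frame gives the same invariant.
1. With PJ:JV = r, write λ = r/(r+1) so J = P + λ·(V−P); J is affine-linear in λ
2. G lies on line PU with PG:GU = 4:3 ⇒ G = (0, 4/7)
Every point depending on J is an affine combination of J and λ-independent points, so each such coordinate is linear in λ; the λ² term in each signed area is a multiple of (V−P)×(V−P) = 0, so 2·[GPJ] and 2·[UGV] are each linear in λ. Evaluating at λ=0 and λ=1:
  2·[GPJ] = 4/7·λ,   2·[UGV] = 3/7
So [GPJ]:[UGV] = (4/7·λ) / (3/7). Setting this equal to 20/9:
  4/7·λ = 20/9·(3/7)  ⇒  λ = 5/3
Then r = λ/(1−λ) = (5/3)/(-2/3) = -5/2. Check: with r = -5/2, J = (5/3, 0) and [GPJ]:[UGV] = 20/9 as required.

r = -5/2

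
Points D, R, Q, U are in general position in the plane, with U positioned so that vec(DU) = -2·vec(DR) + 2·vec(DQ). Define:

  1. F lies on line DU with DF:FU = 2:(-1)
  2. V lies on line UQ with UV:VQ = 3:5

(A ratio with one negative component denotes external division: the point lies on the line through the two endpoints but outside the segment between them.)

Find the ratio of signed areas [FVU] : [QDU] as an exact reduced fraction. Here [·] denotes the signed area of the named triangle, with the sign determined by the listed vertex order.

Work in coordinates with D = (0, 0), R = (1, 0), Q = (0, 1), U = (-2, 2).
1. F lies on line DU with DF:FU = 2:(-1) ⇒ F = (-4, 4)
2. V lies on line UQ with UV:VQ = 3:5 ⇒ V = (-5/4, 13/8)
2·[FVU] = -3/4, 2·[QDU] = -2
[FVU]:[QDU] = -3/4:-2 = 3/8

[FVU]:[QDU] = 3/8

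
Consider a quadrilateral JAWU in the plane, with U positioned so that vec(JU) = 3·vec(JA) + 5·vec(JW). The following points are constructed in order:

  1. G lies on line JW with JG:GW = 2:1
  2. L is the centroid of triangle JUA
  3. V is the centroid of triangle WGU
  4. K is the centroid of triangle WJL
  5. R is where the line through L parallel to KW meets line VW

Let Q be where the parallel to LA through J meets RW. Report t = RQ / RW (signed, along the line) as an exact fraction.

Work in coordinates with J = (0, 0), A = (1, 0), W = (0, 1), U = (3, 5).
1. G lies on line JW with JG:GW = 2:1 ⇒ G = (0, 2/3)
2. L is the centroid of triangle JUA ⇒ L = (4/3, 5/3)
3. V is the centroid of triangle WGU ⇒ V = (1, 20/9)
4. K is the centroid of triangle WJL ⇒ K = (4/9, 8/9)
5. R is where the line through L parallel to KW meets line VW ⇒ R = (36/53, 97/53)
through J parallel to LA: direction (-1/3, -5/3); meets RW at Q = (9/34, 45/34)
Q = R + t·(W−R) with t = 83/136

t = 83/136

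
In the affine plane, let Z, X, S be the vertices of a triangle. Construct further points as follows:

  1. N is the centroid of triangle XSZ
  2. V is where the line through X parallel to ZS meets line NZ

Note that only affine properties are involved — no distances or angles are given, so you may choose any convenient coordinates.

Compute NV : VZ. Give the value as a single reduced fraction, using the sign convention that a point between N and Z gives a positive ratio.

NV:VZ = -2/3

Set Z = (0, 0), X = (1, 0), S = (0, 1); any affine frame gives the same invariant.
1. N is the centroid of triangle XSZ ⇒ N = (1/3, 1/3)
2. V is where the line through X parallel to ZS meets line NZ ⇒ V = (1, 1)
V = N + t·(Z−N) with t = -2, so NV:VZ = t:(1−t) = -2:3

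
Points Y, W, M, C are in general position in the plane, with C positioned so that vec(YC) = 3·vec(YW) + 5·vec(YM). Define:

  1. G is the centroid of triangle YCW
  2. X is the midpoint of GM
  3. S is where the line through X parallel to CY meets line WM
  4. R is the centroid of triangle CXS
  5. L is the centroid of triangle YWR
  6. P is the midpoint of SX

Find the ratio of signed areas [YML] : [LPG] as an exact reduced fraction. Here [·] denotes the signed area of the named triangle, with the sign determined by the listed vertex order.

[YML]:[LPG] = 167/85

Set Y = (0, 0), W = (1, 0), M = (0, 1), C = (3, 5); any affine frame gives the same invariant.
1. G is the centroid of triangle YCW ⇒ G = (4/3, 5/3)
2. X is the midpoint of GM ⇒ X = (2/3, 4/3)
3. S is where the line through X parallel to CY meets line WM ⇒ S = (7/24, 17/24)
4. R is the centroid of triangle CXS ⇒ R = (95/72, 169/72)
5. L is the centroid of triangle YWR ⇒ L = (167/216, 169/216)
6. P is the midpoint of SX ⇒ P = (23/48, 49/48)
2·[YML] = -167/216, 2·[LPG] = -85/216
[YML]:[LPG] = -167/216:-85/216 = 167/85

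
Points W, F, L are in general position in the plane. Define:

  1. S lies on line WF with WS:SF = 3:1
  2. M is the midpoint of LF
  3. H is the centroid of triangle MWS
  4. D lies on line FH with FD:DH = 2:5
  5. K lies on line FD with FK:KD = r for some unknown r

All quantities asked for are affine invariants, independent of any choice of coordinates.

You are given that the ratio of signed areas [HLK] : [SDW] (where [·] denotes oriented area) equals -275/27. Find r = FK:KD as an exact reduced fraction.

Assign W = (0, 0), F = (1, 0), L = (0, 1) — the answer is frame-independent, so this choice is without loss of generality.
1. S lies on line WF with WS:SF = 3:1 ⇒ S = (3/4, 0)
2. M is the midpoint of LF ⇒ M = (1/2, 1/2)
3. H is the centroid of triangle MWS ⇒ H = (5/12, 1/6)
4. D lies on line FH with FD:DH = 2:5 ⇒ D = (5/6, 1/21)
5. With FK:KD = r, write λ = r/(r+1) so K = F + λ·(D−F); K is affine-linear in λ
Every point depending on K is an affine combination of K and λ-independent points, so each such coordinate is linear in λ; the λ² term in each signed area is a multiple of (D−F)×(D−F) = 0, so 2·[HLK] and 2·[SDW] are each linear in λ. Evaluating at λ=0 and λ=1:
  2·[HLK] = 5/42·λ − 5/12,   2·[SDW] = 1/28
So [HLK]:[SDW] = (5/42·λ − 5/12) / (1/28). Setting this equal to -275/27:
  5/42·λ − 5/12 = -275/27·(1/28)  ⇒  λ = 4/9
Then r = λ/(1−λ) = (4/9)/(5/9) = 4/5. Check: with r = 4/5, K = (25/27, 4/189) and [HLK]:[SDW] = -275/27 as required.

r = 4/5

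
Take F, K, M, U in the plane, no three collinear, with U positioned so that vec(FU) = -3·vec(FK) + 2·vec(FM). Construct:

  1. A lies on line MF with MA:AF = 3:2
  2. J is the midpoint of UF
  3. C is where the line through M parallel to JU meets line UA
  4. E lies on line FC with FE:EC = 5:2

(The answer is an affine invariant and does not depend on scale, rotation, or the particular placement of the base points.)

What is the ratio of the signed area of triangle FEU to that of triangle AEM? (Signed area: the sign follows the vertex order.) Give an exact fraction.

[FEU]:[AEM] = 10/9

Assign F = (0, 0), K = (1, 0), M = (0, 1), U = (-3, 2) — the answer is frame-independent, so this choice is without loss of generality.
1. A lies on line MF with MA:AF = 3:2 ⇒ A = (0, 2/5)
2. J is the midpoint of UF ⇒ J = (-3/2, 1)
3. C is where the line through M parallel to JU meets line UA ⇒ C = (9/2, -2)
4. E lies on line FC with FE:EC = 5:2 ⇒ E = (45/14, -10/7)
2·[FEU] = 15/7, 2·[AEM] = 27/14
[FEU]:[AEM] = 15/7:27/14 = 10/9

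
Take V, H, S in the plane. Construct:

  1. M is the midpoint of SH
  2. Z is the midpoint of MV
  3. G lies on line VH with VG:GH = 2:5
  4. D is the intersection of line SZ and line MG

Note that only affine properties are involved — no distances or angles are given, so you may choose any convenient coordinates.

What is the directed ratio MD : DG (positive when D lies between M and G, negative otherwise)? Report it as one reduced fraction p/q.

MD:DG = 7

Assign V = (0, 0), H = (1, 0), S = (0, 1) — the answer is frame-independent, so this choice is without loss of generality.
1. M is the midpoint of SH ⇒ M = (1/2, 1/2)
2. Z is the midpoint of MV ⇒ Z = (1/4, 1/4)
3. G lies on line VH with VG:GH = 2:5 ⇒ G = (2/7, 0)
4. D is the intersection of line SZ and line MG ⇒ D = (5/16, 1/16)
D = M + t·(G−M) with t = 7/8, so MD:DG = t:(1−t) = 7/8:1/8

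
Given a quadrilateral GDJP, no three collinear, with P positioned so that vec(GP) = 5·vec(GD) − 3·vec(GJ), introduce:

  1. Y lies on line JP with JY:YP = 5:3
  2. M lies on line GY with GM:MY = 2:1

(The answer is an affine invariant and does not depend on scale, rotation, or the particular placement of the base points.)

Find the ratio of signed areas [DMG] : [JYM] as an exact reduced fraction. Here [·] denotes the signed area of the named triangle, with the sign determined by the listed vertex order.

Choose coordinates G = (0, 0), D = (1, 0), J = (0, 1), P = (5, -3).
1. Y lies on line JP with JY:YP = 5:3 ⇒ Y = (25/8, -3/2)
2. M lies on line GY with GM:MY = 2:1 ⇒ M = (25/12, -1)
2·[DMG] = -1, 2·[JYM] = -25/24
[DMG]:[JYM] = -1:-25/24 = 24/25

[DMG]:[JYM] = 24/25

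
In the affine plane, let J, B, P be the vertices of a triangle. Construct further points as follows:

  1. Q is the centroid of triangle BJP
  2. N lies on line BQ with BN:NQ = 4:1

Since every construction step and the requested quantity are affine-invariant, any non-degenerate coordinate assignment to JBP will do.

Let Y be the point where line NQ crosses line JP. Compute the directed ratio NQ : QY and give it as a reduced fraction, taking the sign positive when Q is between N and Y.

NQ:QY = 2/5

Work in coordinates with J = (0, 0), B = (1, 0), P = (0, 1).
1. Q is the centroid of triangle BJP ⇒ Q = (1/3, 1/3)
2. N lies on line BQ with BN:NQ = 4:1 ⇒ N = (7/15, 4/15)
line NQ meets JP at Y = (0, 1/2)
Q = N + t·(Y−N) with t = 2/7, so NQ:QY = 2/7:5/7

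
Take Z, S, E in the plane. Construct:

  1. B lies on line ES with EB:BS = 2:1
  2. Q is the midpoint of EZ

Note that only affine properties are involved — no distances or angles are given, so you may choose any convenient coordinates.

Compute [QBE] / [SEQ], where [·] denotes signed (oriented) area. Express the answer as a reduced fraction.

[QBE]:[SEQ] = 2/3

Choose coordinates Z = (0, 0), S = (1, 0), E = (0, 1).
1. B lies on line ES with EB:BS = 2:1 ⇒ B = (2/3, 1/3)
2. Q is the midpoint of EZ ⇒ Q = (0, 1/2)
2·[QBE] = 1/3, 2·[SEQ] = 1/2
[QBE]:[SEQ] = 1/3:1/2 = 2/3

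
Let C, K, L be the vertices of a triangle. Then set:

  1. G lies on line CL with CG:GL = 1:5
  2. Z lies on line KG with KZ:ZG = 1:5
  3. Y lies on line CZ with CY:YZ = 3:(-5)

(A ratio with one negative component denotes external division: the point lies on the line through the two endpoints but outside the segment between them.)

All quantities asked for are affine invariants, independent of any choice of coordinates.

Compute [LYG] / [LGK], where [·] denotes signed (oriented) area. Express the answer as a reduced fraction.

[LYG]:[LGK] = 5/4

Work in coordinates with C = (0, 0), K = (1, 0), L = (0, 1).
1. G lies on line CL with CG:GL = 1:5 ⇒ G = (0, 1/6)
2. Z lies on line KG with KZ:ZG = 1:5 ⇒ Z = (5/6, 1/36)
3. Y lies on line CZ with CY:YZ = 3:(-5) ⇒ Y = (-5/4, -1/24)
2·[LYG] = 25/24, 2·[LGK] = 5/6
[LYG]:[LGK] = 25/24:5/6 = 5/4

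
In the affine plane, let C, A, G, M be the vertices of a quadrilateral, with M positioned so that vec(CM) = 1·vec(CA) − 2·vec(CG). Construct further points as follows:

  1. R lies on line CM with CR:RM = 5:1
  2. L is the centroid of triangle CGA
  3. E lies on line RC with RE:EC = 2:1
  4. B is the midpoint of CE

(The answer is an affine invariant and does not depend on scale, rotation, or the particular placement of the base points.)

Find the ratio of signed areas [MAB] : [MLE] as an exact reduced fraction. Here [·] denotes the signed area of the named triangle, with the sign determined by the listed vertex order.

[MAB]:[MLE] = 31/13

Assign C = (0, 0), A = (1, 0), G = (0, 1), M = (1, -2) — the answer is frame-independent, so this choice is without loss of generality.
1. R lies on line CM with CR:RM = 5:1 ⇒ R = (5/6, -5/3)
2. L is the centroid of triangle CGA ⇒ L = (1/3, 1/3)
3. E lies on line RC with RE:EC = 2:1 ⇒ E = (5/18, -5/9)
4. B is the midpoint of CE ⇒ B = (5/36, -5/18)
2·[MAB] = 31/18, 2·[MLE] = 13/18
[MAB]:[MLE] = 31/18:13/18 = 31/13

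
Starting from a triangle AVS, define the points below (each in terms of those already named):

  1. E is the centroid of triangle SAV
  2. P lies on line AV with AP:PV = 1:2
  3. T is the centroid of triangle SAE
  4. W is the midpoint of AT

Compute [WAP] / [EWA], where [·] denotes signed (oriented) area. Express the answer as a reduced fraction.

Choose coordinates A = (0, 0), V = (1, 0), S = (0, 1).
1. E is the centroid of triangle SAV ⇒ E = (1/3, 1/3)
2. P lies on line AV with AP:PV = 1:2 ⇒ P = (1/3, 0)
3. T is the centroid of triangle SAE ⇒ T = (1/9, 4/9)
4. W is the midpoint of AT ⇒ W = (1/18, 2/9)
2·[WAP] = 2/27, 2·[EWA] = 1/18
[WAP]:[EWA] = 2/27:1/18 = 4/3

[WAP]:[EWA] = 4/3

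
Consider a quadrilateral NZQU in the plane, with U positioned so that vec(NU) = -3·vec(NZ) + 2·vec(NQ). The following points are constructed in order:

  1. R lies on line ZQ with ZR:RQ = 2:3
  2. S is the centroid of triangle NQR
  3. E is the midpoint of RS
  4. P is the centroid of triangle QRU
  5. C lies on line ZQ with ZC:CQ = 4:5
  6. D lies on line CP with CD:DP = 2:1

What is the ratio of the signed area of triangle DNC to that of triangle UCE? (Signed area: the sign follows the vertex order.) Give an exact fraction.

[DNC]:[UCE] = -7/3

Work in coordinates with N = (0, 0), Z = (1, 0), Q = (0, 1), U = (-3, 2).
1. R lies on line ZQ with ZR:RQ = 2:3 ⇒ R = (3/5, 2/5)
2. S is the centroid of triangle NQR ⇒ S = (1/5, 7/15)
3. E is the midpoint of RS ⇒ E = (2/5, 13/30)
4. P is the centroid of triangle QRU ⇒ P = (-4/5, 17/15)
5. C lies on line ZQ with ZC:CQ = 4:5 ⇒ C = (5/9, 4/9)
6. D lies on line CP with CD:DP = 2:1 ⇒ D = (-47/135, 122/135)
2·[DNC] = 266/405, 2·[UCE] = -38/135
[DNC]:[UCE] = 266/405:-38/135 = -7/3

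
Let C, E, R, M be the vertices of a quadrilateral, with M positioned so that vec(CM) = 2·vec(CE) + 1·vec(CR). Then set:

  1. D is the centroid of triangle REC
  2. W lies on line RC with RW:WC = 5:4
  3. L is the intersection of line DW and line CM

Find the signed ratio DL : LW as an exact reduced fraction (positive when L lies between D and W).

DL:LW = -3/8

Assign C = (0, 0), E = (1, 0), R = (0, 1), M = (2, 1) — the answer is frame-independent, so this choice is without loss of generality.
1. D is the centroid of triangle REC ⇒ D = (1/3, 1/3)
2. W lies on line RC with RW:WC = 5:4 ⇒ W = (0, 4/9)
3. L is the intersection of line DW and line CM ⇒ L = (8/15, 4/15)
L = D + t·(W−D) with t = -3/5, so DL:LW = t:(1−t) = -3/5:8/5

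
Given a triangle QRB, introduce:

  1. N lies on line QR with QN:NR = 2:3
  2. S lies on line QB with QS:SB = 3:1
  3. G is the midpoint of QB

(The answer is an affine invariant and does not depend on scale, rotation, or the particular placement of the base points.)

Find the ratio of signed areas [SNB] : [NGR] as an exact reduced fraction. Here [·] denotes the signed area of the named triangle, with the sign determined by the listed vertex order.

[SNB]:[NGR] = -1/3

Choose coordinates Q = (0, 0), R = (1, 0), B = (0, 1).
1. N lies on line QR with QN:NR = 2:3 ⇒ N = (2/5, 0)
2. S lies on line QB with QS:SB = 3:1 ⇒ S = (0, 3/4)
3. G is the midpoint of QB ⇒ G = (0, 1/2)
2·[SNB] = 1/10, 2·[NGR] = -3/10
[SNB]:[NGR] = 1/10:-3/10 = -1/3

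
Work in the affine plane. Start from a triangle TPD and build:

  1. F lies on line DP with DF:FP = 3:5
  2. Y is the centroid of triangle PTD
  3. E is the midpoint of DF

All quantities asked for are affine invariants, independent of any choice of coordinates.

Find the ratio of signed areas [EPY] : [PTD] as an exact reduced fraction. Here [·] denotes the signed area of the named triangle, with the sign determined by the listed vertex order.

Set T = (0, 0), P = (1, 0), D = (0, 1); any affine frame gives the same invariant.
1. F lies on line DP with DF:FP = 3:5 ⇒ F = (3/8, 5/8)
2. Y is the centroid of triangle PTD ⇒ Y = (1/3, 1/3)
3. E is the midpoint of DF ⇒ E = (3/16, 13/16)
2·[EPY] = -13/48, 2·[PTD] = -1
[EPY]:[PTD] = -13/48:-1 = 13/48

[EPY]:[PTD] = 13/48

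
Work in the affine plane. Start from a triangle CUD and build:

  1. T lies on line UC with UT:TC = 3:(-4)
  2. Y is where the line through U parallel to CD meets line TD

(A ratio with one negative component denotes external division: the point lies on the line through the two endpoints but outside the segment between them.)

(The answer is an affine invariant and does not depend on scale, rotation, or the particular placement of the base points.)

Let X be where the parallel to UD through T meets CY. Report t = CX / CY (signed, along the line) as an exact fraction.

t = 16/7

Set C = (0, 0), U = (1, 0), D = (0, 1); any affine frame gives the same invariant.
1. T lies on line UC with UT:TC = 3:(-4) ⇒ T = (4, 0)
2. Y is where the line through U parallel to CD meets line TD ⇒ Y = (1, 3/4)
through T parallel to UD: direction (-1, 1); meets CY at X = (16/7, 12/7)
X = C + t·(Y−C) with t = 16/7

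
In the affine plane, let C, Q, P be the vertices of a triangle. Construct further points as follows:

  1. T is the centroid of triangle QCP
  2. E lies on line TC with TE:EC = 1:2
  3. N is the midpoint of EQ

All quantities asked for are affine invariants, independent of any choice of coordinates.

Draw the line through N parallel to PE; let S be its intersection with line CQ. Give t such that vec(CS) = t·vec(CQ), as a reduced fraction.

t = 9/14

Set C = (0, 0), Q = (1, 0), P = (0, 1); any affine frame gives the same invariant.
1. T is the centroid of triangle QCP ⇒ T = (1/3, 1/3)
2. E lies on line TC with TE:EC = 1:2 ⇒ E = (2/9, 2/9)
3. N is the midpoint of EQ ⇒ N = (11/18, 1/9)
through N parallel to PE: direction (2/9, -7/9); meets CQ at S = (9/14, 0)
S = C + t·(Q−C) with t = 9/14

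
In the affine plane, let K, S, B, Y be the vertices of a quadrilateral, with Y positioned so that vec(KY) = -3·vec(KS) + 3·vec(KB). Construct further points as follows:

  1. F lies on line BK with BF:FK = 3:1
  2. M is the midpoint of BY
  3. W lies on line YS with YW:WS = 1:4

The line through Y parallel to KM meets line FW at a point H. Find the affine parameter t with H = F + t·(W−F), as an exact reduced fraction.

Assign K = (0, 0), S = (1, 0), B = (0, 1), Y = (-3, 3) — the answer is frame-independent, so this choice is without loss of generality.
1. F lies on line BK with BF:FK = 3:1 ⇒ F = (0, 1/4)
2. M is the midpoint of BY ⇒ M = (-3/2, 2)
3. W lies on line YS with YW:WS = 1:4 ⇒ W = (-11/5, 12/5)
through Y parallel to KM: direction (-3/2, 2); meets FW at H = (-165/47, 173/47)
H = F + t·(W−F) with t = 75/47

t = 75/47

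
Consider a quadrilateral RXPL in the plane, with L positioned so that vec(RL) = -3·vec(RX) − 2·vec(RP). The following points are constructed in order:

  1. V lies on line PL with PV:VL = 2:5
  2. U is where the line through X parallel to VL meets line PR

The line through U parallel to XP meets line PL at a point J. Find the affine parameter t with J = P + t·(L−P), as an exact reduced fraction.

t = 1/3

Work in coordinates with R = (0, 0), X = (1, 0), P = (0, 1), L = (-3, -2).
1. V lies on line PL with PV:VL = 2:5 ⇒ V = (-6/7, 1/7)
2. U is where the line through X parallel to VL meets line PR ⇒ U = (0, -1)
through U parallel to XP: direction (-1, 1); meets PL at J = (-1, 0)
J = P + t·(L−P) with t = 1/3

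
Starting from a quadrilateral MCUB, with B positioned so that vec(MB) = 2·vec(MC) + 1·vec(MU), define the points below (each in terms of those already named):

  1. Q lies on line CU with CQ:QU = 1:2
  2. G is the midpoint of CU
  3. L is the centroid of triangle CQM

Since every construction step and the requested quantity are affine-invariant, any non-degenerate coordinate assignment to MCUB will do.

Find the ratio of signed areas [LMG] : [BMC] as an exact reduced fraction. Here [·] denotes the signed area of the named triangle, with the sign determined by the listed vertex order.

Work in coordinates with M = (0, 0), C = (1, 0), U = (0, 1), B = (2, 1).
1. Q lies on line CU with CQ:QU = 1:2 ⇒ Q = (2/3, 1/3)
2. G is the midpoint of CU ⇒ G = (1/2, 1/2)
3. L is the centroid of triangle CQM ⇒ L = (5/9, 1/9)
2·[LMG] = -2/9, 2·[BMC] = 1
[LMG]:[BMC] = -2/9:1 = -2/9

[LMG]:[BMC] = -2/9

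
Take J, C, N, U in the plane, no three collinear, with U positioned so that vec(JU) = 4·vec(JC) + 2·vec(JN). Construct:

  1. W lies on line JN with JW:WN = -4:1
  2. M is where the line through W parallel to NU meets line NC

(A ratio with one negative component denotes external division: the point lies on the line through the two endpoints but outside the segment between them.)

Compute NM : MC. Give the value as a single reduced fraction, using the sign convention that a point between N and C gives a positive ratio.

NM:MC = -4/19

Set J = (0, 0), C = (1, 0), N = (0, 1), U = (4, 2); any affine frame gives the same invariant.
1. W lies on line JN with JW:WN = -4:1 ⇒ W = (0, 4/3)
2. M is where the line through W parallel to NU meets line NC ⇒ M = (-4/15, 19/15)
M = N + t·(C−N) with t = -4/15, so NM:MC = t:(1−t) = -4/15:19/15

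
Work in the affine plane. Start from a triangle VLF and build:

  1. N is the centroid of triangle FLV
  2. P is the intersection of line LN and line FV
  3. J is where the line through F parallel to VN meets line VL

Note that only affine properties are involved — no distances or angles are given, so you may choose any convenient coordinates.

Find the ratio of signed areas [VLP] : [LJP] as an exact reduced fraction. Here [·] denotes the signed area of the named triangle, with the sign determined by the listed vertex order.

Choose coordinates V = (0, 0), L = (1, 0), F = (0, 1).
1. N is the centroid of triangle FLV ⇒ N = (1/3, 1/3)
2. P is the intersection of line LN and line FV ⇒ P = (0, 1/2)
3. J is where the line through F parallel to VN meets line VL ⇒ J = (-1, 0)
2·[VLP] = 1/2, 2·[LJP] = -1
[VLP]:[LJP] = 1/2:-1 = -1/2

[VLP]:[LJP] = -1/2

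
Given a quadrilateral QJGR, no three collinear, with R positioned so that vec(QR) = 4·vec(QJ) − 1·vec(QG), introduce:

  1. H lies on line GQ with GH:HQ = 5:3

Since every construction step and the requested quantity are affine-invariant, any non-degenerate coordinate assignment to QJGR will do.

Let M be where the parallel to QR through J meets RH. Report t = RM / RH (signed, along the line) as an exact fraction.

Assign Q = (0, 0), J = (1, 0), G = (0, 1), R = (4, -1) — the answer is frame-independent, so this choice is without loss of generality.
1. H lies on line GQ with GH:HQ = 5:3 ⇒ H = (0, 3/8)
through J parallel to QR: direction (4, -1); meets RH at M = (4/3, -1/12)
M = R + t·(H−R) with t = 2/3

t = 2/3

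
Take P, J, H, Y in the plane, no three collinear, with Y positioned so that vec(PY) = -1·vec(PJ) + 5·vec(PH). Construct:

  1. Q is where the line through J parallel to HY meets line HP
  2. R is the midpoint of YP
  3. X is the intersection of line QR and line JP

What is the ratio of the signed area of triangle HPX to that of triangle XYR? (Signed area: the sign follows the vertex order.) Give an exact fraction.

[HPX]:[XYR] = 2/5

Work in coordinates with P = (0, 0), J = (1, 0), H = (0, 1), Y = (-1, 5).
1. Q is where the line through J parallel to HY meets line HP ⇒ Q = (0, 4)
2. R is the midpoint of YP ⇒ R = (-1/2, 5/2)
3. X is the intersection of line QR and line JP ⇒ X = (-4/3, 0)
2·[HPX] = -4/3, 2·[XYR] = -10/3
[HPX]:[XYR] = -4/3:-10/3 = 2/5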